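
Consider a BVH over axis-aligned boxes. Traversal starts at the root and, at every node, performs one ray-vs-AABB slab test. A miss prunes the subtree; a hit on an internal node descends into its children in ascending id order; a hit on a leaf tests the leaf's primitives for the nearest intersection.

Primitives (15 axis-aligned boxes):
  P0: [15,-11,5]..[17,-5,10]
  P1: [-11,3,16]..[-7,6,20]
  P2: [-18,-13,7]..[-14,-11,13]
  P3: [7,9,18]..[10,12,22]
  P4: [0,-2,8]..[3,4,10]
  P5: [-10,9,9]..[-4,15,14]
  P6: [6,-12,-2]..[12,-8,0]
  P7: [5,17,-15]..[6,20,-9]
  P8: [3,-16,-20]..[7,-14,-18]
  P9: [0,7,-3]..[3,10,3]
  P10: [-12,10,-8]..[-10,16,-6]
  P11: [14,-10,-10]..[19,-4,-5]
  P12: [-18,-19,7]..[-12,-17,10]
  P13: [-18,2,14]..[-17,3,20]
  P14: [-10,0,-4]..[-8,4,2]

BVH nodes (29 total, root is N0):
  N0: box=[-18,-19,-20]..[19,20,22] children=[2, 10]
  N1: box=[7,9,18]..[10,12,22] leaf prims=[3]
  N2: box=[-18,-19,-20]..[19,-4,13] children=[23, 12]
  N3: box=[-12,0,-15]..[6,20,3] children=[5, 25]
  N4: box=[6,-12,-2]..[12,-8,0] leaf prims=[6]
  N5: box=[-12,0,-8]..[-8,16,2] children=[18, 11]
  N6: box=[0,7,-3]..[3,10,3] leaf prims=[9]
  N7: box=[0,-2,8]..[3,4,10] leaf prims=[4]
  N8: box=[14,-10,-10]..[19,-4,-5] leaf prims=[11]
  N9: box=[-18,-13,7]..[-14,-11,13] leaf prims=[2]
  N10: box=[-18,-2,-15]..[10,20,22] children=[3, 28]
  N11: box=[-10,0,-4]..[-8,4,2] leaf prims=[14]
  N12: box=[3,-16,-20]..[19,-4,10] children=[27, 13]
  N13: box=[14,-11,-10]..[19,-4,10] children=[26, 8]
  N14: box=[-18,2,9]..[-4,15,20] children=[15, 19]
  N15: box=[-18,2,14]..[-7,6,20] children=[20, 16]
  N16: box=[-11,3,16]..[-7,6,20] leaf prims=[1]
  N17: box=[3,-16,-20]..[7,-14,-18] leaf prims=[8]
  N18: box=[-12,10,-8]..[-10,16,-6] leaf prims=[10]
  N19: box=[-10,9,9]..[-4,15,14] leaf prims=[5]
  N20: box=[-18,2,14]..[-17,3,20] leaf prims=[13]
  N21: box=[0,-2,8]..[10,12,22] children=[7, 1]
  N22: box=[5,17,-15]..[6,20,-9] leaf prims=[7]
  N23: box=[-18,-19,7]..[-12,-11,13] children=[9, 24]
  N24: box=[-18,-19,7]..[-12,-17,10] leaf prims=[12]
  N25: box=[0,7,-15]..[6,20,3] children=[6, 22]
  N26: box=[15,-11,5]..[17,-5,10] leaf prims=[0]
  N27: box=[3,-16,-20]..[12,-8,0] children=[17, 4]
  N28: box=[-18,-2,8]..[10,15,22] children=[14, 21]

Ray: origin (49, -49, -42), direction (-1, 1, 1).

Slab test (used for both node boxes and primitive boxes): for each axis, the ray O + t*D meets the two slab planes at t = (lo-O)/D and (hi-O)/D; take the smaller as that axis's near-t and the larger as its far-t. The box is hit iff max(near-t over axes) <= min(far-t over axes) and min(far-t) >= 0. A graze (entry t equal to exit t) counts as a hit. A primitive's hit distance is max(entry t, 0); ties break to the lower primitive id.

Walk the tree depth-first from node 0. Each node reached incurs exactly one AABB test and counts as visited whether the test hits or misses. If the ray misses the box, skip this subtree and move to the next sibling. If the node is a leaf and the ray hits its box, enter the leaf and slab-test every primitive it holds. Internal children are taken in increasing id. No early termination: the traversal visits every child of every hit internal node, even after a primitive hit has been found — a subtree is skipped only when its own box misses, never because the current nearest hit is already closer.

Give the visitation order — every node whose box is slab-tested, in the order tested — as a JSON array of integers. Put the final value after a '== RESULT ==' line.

Traverse from the root:
N0 x:[30,67] y:[30,69] z:[22,64] -> hit [30,64], descend [2, 10]
  N2 x:[30,67] y:[30,45] z:[22,55] -> hit [30,45], descend [12, 23]
    N12 x:[30,46] y:[33,45] z:[22,52] -> hit [33,45], descend [13, 27]
      N13 x:[30,35] y:[38,45] z:[32,52] -> miss, prune
      N27 x:[37,46] y:[33,41] z:[22,42] -> hit [37,41], descend [4, 17]
        N4 x:[37,43] y:[37,41] z:[40,42] -> hit [40,41] leaf, test {P6@t=40}
        N17 x:[42,46] y:[33,35] z:[22,24] -> miss, prune
    N23 x:[61,67] y:[30,38] z:[49,55] -> miss, prune
  N10 x:[39,67] y:[47,69] z:[27,64] -> hit [47,64], descend [3, 28]
    N3 x:[43,61] y:[49,69] z:[27,45] -> miss, prune
    N28 x:[39,67] y:[47,64] z:[50,64] -> hit [50,64], descend [14, 21]
      N14 x:[53,67] y:[51,64] z:[51,62] -> hit [53,62], descend [15, 19]
        N15 x:[56,67] y:[51,55] z:[56,62] -> miss, prune
        N19 x:[53,59] y:[58,64] z:[51,56] -> miss, prune
      N21 x:[39,49] y:[47,61] z:[50,64] -> miss, prune

15 AABB tests over nodes [0, 2, 12, 13, 27, 4, 17, 23, 10, 3, 28, 14, 15, 19, 21]; 1 leaf entered; closest P6.

== RESULT ==
[0, 2, 12, 13, 27, 4, 17, 23, 10, 3, 28, 14, 15, 19, 21]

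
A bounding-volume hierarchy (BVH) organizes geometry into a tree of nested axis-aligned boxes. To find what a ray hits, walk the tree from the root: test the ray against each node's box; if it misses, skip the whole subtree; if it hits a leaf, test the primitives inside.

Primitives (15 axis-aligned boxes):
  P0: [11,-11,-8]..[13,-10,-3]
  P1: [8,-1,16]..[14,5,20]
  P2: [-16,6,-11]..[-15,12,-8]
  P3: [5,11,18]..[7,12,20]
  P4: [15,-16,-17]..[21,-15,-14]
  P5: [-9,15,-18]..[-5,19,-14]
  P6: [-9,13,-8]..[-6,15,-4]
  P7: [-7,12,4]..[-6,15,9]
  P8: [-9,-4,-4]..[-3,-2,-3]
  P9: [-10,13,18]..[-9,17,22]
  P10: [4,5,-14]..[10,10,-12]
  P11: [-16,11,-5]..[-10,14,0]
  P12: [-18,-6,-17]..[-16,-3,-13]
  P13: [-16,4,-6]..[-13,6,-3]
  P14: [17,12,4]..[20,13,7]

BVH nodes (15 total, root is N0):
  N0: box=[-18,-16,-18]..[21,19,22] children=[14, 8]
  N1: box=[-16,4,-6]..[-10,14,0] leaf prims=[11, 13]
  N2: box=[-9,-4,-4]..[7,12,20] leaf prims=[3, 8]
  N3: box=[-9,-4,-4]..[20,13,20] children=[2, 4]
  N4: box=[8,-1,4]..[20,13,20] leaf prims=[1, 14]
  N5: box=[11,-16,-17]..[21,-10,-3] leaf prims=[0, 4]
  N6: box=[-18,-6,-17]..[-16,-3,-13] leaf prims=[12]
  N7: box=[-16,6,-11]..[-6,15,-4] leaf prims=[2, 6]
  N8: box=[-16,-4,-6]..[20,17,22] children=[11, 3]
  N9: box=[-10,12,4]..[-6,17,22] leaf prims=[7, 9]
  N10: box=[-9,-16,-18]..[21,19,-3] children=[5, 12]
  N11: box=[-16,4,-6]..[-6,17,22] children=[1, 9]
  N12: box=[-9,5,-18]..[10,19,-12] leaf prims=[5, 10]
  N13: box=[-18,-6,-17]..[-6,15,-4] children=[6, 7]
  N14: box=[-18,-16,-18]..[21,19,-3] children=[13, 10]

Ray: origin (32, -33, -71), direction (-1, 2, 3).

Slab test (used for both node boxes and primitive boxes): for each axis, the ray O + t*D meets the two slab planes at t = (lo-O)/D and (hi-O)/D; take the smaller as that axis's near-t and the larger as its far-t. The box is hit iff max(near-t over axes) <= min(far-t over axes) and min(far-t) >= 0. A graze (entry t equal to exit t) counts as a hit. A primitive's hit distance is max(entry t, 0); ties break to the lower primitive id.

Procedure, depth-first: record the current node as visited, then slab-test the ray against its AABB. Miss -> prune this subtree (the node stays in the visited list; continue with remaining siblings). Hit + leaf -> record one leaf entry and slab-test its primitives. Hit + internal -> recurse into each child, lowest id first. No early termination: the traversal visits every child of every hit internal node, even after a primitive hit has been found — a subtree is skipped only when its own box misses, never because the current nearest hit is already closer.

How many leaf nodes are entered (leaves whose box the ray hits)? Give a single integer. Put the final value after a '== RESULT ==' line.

Trace the traversal:
N0 x:[11,50] y:[17/2,26] z:[53/3,31] -> hit [53/3,26], descend [8, 14]
  N8 x:[12,48] y:[29/2,25] z:[65/3,31] -> hit [65/3,25], descend [3, 11]
    N3 x:[12,41] y:[29/2,23] z:[67/3,91/3] -> hit [67/3,23], descend [2, 4]
      N2 x:[25,41] y:[29/2,45/2] z:[67/3,91/3] -> miss, prune
      N4 x:[12,24] y:[16,23] z:[25,91/3] -> miss, prune
    N11 x:[38,48] y:[37/2,25] z:[65/3,31] -> miss, prune
  N14 x:[11,50] y:[17/2,26] z:[53/3,68/3] -> hit [53/3,68/3], descend [10, 13]
    N10 x:[11,41] y:[17/2,26] z:[53/3,68/3] -> hit [53/3,68/3], descend [5, 12]
      N5 x:[11,21] y:[17/2,23/2] z:[18,68/3] -> miss, prune
      N12 x:[22,41] y:[19,26] z:[53/3,59/3] -> miss, prune
    N13 x:[38,50] y:[27/2,24] z:[18,67/3] -> miss, prune

11 AABB tests over nodes [0, 8, 3, 2, 4, 11, 14, 10, 5, 12, 13]; 0 leaves entered; closest miss.

== RESULT ==
0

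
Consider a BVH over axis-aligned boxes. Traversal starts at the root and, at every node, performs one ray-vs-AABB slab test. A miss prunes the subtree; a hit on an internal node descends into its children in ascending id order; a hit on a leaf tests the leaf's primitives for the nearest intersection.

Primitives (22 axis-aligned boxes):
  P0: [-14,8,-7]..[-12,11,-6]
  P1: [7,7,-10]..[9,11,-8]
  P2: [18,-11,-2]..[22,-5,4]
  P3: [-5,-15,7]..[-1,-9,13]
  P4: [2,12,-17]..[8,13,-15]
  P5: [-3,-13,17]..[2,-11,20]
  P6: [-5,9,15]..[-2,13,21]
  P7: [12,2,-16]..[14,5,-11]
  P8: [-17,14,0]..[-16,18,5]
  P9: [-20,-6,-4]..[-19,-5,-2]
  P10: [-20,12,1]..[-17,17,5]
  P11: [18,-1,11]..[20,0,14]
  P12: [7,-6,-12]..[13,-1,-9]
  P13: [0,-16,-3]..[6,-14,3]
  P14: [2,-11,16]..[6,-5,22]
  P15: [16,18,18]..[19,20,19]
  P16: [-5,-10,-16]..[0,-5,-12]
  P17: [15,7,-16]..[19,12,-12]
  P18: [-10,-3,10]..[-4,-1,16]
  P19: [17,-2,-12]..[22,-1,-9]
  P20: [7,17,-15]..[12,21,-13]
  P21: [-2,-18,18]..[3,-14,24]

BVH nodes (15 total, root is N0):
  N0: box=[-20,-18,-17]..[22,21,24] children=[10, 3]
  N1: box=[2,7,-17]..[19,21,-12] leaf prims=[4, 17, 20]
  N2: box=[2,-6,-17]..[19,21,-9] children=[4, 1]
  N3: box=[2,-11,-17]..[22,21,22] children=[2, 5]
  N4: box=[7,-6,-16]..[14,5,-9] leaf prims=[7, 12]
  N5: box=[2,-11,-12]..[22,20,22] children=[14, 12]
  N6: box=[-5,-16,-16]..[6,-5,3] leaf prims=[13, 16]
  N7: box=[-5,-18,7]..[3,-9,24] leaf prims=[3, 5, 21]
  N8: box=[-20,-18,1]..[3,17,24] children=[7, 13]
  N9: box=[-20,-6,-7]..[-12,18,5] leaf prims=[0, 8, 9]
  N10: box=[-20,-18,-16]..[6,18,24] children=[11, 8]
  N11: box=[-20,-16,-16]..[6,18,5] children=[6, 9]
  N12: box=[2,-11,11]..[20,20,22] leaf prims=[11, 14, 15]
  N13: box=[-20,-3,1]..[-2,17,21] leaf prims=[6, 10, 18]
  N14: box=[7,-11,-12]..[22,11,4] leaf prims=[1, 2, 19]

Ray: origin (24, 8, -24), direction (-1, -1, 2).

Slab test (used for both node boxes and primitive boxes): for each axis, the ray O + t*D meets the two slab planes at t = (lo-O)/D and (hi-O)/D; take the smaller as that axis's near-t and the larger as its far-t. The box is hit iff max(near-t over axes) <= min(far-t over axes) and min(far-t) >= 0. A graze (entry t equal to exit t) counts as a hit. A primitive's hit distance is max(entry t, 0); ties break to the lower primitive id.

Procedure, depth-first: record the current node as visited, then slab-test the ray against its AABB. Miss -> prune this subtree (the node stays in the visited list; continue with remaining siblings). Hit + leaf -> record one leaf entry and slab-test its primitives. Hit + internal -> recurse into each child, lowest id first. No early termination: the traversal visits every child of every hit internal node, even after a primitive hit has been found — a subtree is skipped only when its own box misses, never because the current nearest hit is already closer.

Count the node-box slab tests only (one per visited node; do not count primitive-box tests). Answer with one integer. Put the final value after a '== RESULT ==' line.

Trace the traversal:
N0 x:[2,44] y:[-13,26] z:[7/2,24] -> hit [7/2,24], descend [3, 10]
  N3 x:[2,22] y:[-13,19] z:[7/2,23] -> hit [7/2,19], descend [2, 5]
    N2 x:[5,22] y:[-13,14] z:[7/2,15/2] -> hit [5,15/2], descend [1, 4]
      N1 x:[5,22] y:[-13,1] z:[7/2,6] -> miss, prune
      N4 x:[10,17] y:[3,14] z:[4,15/2] -> miss, prune
    N5 x:[2,22] y:[-12,19] z:[6,23] -> hit [6,19], descend [12, 14]
      N12 x:[4,22] y:[-12,19] z:[35/2,23] -> hit [35/2,19] leaf, test {P11(miss), P14(miss), P15(miss)}
      N14 x:[2,17] y:[-3,19] z:[6,14] -> hit [6,14] leaf, test {P1(miss), P2(miss), P19(miss)}
  N10 x:[18,44] y:[-10,26] z:[4,24] -> hit [18,24], descend [8, 11]
    N8 x:[21,44] y:[-9,26] z:[25/2,24] -> hit [21,24], descend [7, 13]
      N7 x:[21,29] y:[17,26] z:[31/2,24] -> hit [21,24] leaf, test {P3(miss), P5(miss), P21@t=22}
      N13 x:[26,44] y:[-9,11] z:[25/2,45/2] -> miss, prune
    N11 x:[18,44] y:[-10,24] z:[4,29/2] -> miss, prune

13 AABB tests over nodes [0, 3, 2, 1, 4, 5, 12, 14, 10, 8, 7, 13, 11]; 3 leaves entered; closest P21.

== RESULT ==
13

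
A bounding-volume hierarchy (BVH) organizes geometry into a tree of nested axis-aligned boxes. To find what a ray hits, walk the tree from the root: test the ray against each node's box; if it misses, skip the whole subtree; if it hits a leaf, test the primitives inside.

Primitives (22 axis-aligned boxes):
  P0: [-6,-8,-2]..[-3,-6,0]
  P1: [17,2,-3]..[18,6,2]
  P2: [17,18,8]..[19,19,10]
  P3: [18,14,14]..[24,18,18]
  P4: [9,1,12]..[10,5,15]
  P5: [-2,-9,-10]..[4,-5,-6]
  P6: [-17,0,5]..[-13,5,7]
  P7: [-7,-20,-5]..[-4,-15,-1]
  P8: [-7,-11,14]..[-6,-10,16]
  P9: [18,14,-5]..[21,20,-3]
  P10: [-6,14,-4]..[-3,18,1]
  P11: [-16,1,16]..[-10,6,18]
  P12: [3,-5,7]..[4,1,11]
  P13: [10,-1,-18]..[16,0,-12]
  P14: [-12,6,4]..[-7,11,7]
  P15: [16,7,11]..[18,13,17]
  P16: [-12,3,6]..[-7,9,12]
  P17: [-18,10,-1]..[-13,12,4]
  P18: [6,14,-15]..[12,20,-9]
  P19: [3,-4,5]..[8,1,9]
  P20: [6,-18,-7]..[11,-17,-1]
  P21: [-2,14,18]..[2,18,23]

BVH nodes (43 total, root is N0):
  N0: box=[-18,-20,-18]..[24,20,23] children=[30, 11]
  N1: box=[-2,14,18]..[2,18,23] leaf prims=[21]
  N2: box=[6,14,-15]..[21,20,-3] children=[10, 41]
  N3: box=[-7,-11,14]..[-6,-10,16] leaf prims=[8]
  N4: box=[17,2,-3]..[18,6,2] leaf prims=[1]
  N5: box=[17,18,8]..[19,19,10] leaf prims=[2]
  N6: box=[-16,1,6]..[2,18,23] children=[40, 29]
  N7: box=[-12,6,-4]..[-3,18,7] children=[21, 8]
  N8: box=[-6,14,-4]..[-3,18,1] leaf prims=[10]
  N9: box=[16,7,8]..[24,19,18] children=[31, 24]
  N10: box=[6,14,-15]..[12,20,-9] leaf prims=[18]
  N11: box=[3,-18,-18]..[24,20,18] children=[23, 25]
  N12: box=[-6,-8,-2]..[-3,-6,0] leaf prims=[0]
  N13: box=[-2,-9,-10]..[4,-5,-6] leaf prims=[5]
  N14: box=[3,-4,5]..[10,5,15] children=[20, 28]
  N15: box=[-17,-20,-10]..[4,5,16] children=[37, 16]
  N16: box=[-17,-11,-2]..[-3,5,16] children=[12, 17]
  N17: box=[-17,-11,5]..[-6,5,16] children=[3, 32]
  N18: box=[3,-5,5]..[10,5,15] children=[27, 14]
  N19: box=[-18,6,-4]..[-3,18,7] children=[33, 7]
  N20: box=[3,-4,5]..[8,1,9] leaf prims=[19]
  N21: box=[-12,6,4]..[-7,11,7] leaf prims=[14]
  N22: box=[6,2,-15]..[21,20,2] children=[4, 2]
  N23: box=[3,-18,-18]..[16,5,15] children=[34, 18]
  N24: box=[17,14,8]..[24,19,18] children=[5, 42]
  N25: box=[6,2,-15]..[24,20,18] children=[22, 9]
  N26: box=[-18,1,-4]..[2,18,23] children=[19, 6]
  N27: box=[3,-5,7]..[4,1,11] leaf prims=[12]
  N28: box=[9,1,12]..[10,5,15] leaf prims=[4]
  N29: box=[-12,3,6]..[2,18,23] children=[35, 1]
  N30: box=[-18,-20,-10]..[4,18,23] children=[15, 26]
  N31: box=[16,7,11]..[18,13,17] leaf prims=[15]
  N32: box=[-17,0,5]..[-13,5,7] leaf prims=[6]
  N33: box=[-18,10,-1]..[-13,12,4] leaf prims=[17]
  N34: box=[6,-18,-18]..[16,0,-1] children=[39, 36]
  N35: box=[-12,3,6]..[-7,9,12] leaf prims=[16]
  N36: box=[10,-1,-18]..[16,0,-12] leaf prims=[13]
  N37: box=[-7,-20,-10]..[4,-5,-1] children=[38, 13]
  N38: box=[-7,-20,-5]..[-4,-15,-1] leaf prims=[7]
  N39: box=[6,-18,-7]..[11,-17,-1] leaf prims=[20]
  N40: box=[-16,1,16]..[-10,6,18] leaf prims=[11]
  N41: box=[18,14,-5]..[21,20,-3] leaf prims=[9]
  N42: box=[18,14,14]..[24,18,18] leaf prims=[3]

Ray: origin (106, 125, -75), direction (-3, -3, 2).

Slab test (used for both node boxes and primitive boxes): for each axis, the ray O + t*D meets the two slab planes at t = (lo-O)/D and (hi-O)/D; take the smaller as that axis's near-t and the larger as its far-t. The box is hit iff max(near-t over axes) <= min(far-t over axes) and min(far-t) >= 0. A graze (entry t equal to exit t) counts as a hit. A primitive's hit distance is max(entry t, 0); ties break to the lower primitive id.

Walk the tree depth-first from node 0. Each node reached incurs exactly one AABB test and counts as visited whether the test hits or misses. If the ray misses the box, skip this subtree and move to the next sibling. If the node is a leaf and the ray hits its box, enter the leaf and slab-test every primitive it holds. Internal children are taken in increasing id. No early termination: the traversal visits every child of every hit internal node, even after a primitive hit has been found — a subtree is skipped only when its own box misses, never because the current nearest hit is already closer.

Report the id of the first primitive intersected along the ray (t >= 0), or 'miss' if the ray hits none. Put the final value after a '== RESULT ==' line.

Traverse from the root:
N0 x:[82/3,124/3] y:[35,145/3] z:[57/2,49] -> hit [35,124/3], descend [11, 30]
  N11 x:[82/3,103/3] y:[35,143/3] z:[57/2,93/2] -> miss, prune
  N30 x:[34,124/3] y:[107/3,145/3] z:[65/2,49] -> hit [107/3,124/3], descend [15, 26]
    N15 x:[34,41] y:[40,145/3] z:[65/2,91/2] -> hit [40,41], descend [16, 37]
      N16 x:[109/3,41] y:[40,136/3] z:[73/2,91/2] -> hit [40,41], descend [12, 17]
        N12 x:[109/3,112/3] y:[131/3,133/3] z:[73/2,75/2] -> miss, prune
        N17 x:[112/3,41] y:[40,136/3] z:[40,91/2] -> hit [40,41], descend [3, 32]
          N3 x:[112/3,113/3] y:[45,136/3] z:[89/2,91/2] -> miss, prune
          N32 x:[119/3,41] y:[40,125/3] z:[40,41] -> hit [40,41] leaf, test {P6@t=40}
      N37 x:[34,113/3] y:[130/3,145/3] z:[65/2,37] -> miss, prune
    N26 x:[104/3,124/3] y:[107/3,124/3] z:[71/2,49] -> hit [107/3,124/3], descend [6, 19]
      N6 x:[104/3,122/3] y:[107/3,124/3] z:[81/2,49] -> hit [81/2,122/3], descend [29, 40]
        N29 x:[104/3,118/3] y:[107/3,122/3] z:[81/2,49] -> miss, prune
        N40 x:[116/3,122/3] y:[119/3,124/3] z:[91/2,93/2] -> miss, prune
      N19 x:[109/3,124/3] y:[107/3,119/3] z:[71/2,41] -> hit [109/3,119/3], descend [7, 33]
        N7 x:[109/3,118/3] y:[107/3,119/3] z:[71/2,41] -> hit [109/3,118/3], descend [8, 21]
          N8 x:[109/3,112/3] y:[107/3,37] z:[71/2,38] -> hit [109/3,37] leaf, test {P10@t=109/3}
          N21 x:[113/3,118/3] y:[38,119/3] z:[79/2,41] -> miss, prune
        N33 x:[119/3,124/3] y:[113/3,115/3] z:[37,79/2] -> miss, prune

19 AABB tests over nodes [0, 11, 30, 15, 16, 12, 17, 3, 32, 37, 26, 6, 29, 40, 19, 7, 8, 21, 33]; 2 leaves entered; closest P10.

== RESULT ==
10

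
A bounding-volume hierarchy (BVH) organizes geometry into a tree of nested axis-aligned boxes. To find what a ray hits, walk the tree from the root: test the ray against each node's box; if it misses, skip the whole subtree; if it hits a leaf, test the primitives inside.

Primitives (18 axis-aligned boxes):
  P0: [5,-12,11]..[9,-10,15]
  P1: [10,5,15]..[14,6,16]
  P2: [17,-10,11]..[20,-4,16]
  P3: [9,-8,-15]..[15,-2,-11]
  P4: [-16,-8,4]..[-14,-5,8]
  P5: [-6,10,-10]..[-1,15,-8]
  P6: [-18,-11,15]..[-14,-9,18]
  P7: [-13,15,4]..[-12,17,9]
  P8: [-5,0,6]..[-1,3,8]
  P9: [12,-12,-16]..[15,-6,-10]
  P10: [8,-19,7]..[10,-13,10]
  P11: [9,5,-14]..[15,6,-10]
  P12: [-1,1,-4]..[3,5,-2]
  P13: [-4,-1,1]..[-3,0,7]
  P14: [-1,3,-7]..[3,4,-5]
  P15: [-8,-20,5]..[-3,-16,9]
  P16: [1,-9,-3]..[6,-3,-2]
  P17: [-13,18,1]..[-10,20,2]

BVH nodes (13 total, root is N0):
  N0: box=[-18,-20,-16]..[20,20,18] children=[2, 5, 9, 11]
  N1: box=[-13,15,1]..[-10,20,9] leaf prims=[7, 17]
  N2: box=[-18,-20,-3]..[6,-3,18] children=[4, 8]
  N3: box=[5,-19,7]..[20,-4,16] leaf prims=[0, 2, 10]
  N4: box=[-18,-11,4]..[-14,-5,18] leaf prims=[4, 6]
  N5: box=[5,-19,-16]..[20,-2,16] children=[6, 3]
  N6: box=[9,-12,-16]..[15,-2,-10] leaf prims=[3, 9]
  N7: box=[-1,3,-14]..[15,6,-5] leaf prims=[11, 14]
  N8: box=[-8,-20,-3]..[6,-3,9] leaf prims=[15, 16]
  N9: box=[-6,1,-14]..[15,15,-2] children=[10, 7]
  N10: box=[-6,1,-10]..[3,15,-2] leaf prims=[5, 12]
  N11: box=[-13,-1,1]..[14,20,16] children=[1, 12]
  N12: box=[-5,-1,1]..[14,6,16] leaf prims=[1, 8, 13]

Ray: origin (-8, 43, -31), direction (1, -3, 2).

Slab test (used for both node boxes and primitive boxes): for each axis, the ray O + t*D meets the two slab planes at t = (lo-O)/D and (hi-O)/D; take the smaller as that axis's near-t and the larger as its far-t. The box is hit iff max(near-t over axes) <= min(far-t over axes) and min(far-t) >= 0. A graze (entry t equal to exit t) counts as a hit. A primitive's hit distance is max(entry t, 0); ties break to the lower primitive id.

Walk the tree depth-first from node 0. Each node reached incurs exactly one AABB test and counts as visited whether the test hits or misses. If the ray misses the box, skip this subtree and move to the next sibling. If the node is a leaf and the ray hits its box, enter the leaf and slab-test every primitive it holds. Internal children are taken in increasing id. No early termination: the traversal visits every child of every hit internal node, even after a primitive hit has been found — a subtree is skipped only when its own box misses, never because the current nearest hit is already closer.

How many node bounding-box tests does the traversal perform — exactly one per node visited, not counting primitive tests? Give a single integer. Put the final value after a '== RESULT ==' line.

Walk:
N0 x:[-10,28] y:[23/3,21] z:[15/2,49/2] -> hit [23/3,21], descend [2, 5, 9, 11]
  N2 x:[-10,14] y:[46/3,21] z:[14,49/2] -> miss, prune
  N5 x:[13,28] y:[15,62/3] z:[15/2,47/2] -> hit [15,62/3], descend [3, 6]
    N3 x:[13,28] y:[47/3,62/3] z:[19,47/2] -> hit [19,62/3] leaf, test {P0(miss), P2(miss), P10(miss)}
    N6 x:[17,23] y:[15,55/3] z:[15/2,21/2] -> miss, prune
  N9 x:[2,23] y:[28/3,14] z:[17/2,29/2] -> hit [28/3,14], descend [7, 10]
    N7 x:[7,23] y:[37/3,40/3] z:[17/2,13] -> hit [37/3,13] leaf, test {P11(miss), P14(miss)}
    N10 x:[2,11] y:[28/3,14] z:[21/2,29/2] -> hit [21/2,11] leaf, test {P5(miss), P12(miss)}
  N11 x:[-5,22] y:[23/3,44/3] z:[16,47/2] -> miss, prune

Summary -> nodes [0, 2, 5, 3, 6, 9, 7, 10, 11]; box-tests=9; leaf-entries=3; first=miss

== RESULT ==
9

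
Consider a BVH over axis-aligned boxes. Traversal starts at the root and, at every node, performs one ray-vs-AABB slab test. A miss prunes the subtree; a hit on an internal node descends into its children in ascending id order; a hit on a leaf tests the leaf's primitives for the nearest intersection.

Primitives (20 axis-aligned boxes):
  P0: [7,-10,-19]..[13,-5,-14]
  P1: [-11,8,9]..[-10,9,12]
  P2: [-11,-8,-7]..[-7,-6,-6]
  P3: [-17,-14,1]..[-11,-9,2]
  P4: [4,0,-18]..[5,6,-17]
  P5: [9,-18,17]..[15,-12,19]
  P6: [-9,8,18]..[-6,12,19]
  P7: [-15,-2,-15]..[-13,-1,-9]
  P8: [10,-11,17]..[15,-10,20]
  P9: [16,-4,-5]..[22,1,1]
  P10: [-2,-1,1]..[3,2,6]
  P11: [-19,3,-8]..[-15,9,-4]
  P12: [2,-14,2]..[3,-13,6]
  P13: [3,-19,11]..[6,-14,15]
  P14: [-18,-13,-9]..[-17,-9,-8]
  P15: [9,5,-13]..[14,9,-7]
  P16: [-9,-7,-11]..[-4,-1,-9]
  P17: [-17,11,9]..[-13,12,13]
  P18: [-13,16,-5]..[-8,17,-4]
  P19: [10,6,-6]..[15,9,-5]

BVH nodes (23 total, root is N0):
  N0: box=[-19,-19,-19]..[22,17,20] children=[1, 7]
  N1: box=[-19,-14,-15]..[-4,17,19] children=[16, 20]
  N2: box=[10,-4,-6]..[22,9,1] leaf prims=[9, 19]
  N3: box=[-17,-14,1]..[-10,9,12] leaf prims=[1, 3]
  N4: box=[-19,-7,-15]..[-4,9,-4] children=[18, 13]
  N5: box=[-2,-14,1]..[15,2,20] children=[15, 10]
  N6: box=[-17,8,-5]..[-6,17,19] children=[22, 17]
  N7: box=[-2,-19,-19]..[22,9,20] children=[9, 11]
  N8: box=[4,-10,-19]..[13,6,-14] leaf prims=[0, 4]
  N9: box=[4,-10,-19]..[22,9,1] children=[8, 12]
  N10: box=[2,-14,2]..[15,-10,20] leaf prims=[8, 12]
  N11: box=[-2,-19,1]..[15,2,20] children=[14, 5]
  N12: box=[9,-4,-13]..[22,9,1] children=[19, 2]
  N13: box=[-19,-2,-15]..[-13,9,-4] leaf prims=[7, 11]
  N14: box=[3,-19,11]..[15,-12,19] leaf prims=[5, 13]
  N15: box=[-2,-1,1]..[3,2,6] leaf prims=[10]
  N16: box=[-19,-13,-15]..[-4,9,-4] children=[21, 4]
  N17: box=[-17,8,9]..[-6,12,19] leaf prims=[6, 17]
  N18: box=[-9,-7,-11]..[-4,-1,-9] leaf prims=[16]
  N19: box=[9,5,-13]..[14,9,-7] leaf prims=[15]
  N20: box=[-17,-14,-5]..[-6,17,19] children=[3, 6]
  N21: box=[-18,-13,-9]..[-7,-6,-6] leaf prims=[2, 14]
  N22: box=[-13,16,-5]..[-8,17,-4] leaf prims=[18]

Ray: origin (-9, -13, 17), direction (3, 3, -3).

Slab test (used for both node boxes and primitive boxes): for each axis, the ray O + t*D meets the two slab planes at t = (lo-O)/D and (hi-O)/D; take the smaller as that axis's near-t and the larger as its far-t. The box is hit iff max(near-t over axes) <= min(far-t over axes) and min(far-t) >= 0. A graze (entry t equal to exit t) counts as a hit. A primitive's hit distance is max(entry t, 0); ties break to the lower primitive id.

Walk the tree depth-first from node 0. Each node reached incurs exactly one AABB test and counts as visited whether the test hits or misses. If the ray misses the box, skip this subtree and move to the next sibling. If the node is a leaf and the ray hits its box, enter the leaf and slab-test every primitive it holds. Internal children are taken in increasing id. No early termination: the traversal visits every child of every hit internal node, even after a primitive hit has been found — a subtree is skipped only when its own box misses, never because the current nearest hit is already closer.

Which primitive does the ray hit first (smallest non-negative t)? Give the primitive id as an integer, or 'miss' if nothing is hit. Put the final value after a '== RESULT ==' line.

Trace the traversal:
N0 x:[-10/3,31/3] y:[-2,10] z:[-1,12] -> hit [-1,10], descend [1, 7]
  N1 x:[-10/3,5/3] y:[-1/3,10] z:[-2/3,32/3] -> hit [-1/3,5/3], descend [16, 20]
    N16 x:[-10/3,5/3] y:[0,22/3] z:[7,32/3] -> miss, prune
    N20 x:[-8/3,1] y:[-1/3,10] z:[-2/3,22/3] -> hit [-1/3,1], descend [3, 6]
      N3 x:[-8/3,-1/3] y:[-1/3,22/3] z:[5/3,16/3] -> miss, prune
      N6 x:[-8/3,1] y:[7,10] z:[-2/3,22/3] -> miss, prune
  N7 x:[7/3,31/3] y:[-2,22/3] z:[-1,12] -> hit [7/3,22/3], descend [9, 11]
    N9 x:[13/3,31/3] y:[1,22/3] z:[16/3,12] -> hit [16/3,22/3], descend [8, 12]
      N8 x:[13/3,22/3] y:[1,19/3] z:[31/3,12] -> miss, prune
      N12 x:[6,31/3] y:[3,22/3] z:[16/3,10] -> hit [6,22/3], descend [2, 19]
        N2 x:[19/3,31/3] y:[3,22/3] z:[16/3,23/3] -> hit [19/3,22/3] leaf, test {P9(miss), P19@t=22/3}
        N19 x:[6,23/3] y:[6,22/3] z:[8,10] -> miss, prune
    N11 x:[7/3,8] y:[-2,5] z:[-1,16/3] -> hit [7/3,5], descend [5, 14]
      N5 x:[7/3,8] y:[-1/3,5] z:[-1,16/3] -> hit [7/3,5], descend [10, 15]
        N10 x:[11/3,8] y:[-1/3,1] z:[-1,5] -> miss, prune
        N15 x:[7/3,4] y:[4,5] z:[11/3,16/3] -> hit [4,4] leaf, test {P10@t=4}
      N14 x:[4,8] y:[-2,1/3] z:[-2/3,2] -> miss, prune

order=[0, 1, 16, 20, 3, 6, 7, 9, 8, 12, 2, 19, 11, 5, 10, 15, 14]  |boxes|=17  |leaves|=2  hit=P10

== RESULT ==
10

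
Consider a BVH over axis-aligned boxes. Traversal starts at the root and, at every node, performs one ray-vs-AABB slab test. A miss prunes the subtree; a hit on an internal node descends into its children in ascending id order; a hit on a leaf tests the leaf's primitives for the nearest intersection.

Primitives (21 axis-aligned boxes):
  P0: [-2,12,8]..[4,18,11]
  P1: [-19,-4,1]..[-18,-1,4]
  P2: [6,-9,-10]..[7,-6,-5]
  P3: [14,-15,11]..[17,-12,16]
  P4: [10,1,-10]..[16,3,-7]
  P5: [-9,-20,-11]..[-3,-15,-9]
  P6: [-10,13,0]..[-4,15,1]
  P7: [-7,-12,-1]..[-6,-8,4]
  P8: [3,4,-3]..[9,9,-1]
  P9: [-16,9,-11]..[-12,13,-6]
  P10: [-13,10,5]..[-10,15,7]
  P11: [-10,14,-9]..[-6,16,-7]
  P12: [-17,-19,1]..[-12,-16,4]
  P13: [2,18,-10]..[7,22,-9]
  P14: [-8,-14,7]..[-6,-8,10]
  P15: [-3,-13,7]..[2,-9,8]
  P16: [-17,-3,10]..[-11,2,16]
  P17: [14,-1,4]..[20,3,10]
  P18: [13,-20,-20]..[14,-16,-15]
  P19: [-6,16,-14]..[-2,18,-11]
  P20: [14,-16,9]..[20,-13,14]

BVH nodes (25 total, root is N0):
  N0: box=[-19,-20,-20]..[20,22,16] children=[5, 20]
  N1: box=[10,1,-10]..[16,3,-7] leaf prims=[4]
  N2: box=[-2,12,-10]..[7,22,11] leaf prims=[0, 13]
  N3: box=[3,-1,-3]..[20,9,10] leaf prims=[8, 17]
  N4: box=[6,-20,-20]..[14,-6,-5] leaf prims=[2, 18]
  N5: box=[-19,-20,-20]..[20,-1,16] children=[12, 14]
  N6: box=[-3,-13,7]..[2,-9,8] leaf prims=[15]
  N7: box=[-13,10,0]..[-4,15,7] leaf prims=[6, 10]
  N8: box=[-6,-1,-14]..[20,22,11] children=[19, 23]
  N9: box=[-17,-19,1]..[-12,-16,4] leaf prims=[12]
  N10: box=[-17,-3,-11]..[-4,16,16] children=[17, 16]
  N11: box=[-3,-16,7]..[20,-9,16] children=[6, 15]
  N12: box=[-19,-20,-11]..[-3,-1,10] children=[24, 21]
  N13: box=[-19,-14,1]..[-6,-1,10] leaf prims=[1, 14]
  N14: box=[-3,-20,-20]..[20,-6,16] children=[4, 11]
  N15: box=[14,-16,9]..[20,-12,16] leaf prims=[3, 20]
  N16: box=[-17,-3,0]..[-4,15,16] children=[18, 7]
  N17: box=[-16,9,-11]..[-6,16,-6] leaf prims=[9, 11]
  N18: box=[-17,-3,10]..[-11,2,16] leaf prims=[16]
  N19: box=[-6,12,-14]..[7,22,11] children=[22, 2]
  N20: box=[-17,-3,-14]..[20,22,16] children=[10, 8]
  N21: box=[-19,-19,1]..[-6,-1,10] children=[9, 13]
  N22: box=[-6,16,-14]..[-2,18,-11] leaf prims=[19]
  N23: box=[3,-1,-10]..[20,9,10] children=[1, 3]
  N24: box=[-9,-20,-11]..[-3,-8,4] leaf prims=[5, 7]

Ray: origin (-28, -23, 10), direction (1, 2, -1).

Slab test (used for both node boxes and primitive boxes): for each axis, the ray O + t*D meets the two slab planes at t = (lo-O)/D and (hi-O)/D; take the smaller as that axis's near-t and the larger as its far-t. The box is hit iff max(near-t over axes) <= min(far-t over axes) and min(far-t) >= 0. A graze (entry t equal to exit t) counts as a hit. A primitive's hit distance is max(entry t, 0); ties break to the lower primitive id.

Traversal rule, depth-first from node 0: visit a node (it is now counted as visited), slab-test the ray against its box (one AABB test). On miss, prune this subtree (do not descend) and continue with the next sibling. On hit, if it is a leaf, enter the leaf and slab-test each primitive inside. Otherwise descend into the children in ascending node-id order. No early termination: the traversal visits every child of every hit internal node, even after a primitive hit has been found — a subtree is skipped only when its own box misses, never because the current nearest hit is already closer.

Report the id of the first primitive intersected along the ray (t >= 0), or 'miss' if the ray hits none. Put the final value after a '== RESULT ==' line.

Traverse from the root:
N0 x:[9,48] y:[3/2,45/2] z:[-6,30] -> hit [9,45/2], descend [5, 20]
  N5 x:[9,48] y:[3/2,11] z:[-6,30] -> hit [9,11], descend [12, 14]
    N12 x:[9,25] y:[3/2,11] z:[0,21] -> hit [9,11], descend [21, 24]
      N21 x:[9,22] y:[2,11] z:[0,9] -> hit [9,9], descend [9, 13]
        N9 x:[11,16] y:[2,7/2] z:[6,9] -> miss, prune
        N13 x:[9,22] y:[9/2,11] z:[0,9] -> hit [9,9] leaf, test {P1(miss), P14(miss)}
      N24 x:[19,25] y:[3/2,15/2] z:[6,21] -> miss, prune
    N14 x:[25,48] y:[3/2,17/2] z:[-6,30] -> miss, prune
  N20 x:[11,48] y:[10,45/2] z:[-6,24] -> hit [11,45/2], descend [8, 10]
    N8 x:[22,48] y:[11,45/2] z:[-1,24] -> hit [22,45/2], descend [19, 23]
      N19 x:[22,35] y:[35/2,45/2] z:[-1,24] -> hit [22,45/2], descend [2, 22]
        N2 x:[26,35] y:[35/2,45/2] z:[-1,20] -> miss, prune
        N22 x:[22,26] y:[39/2,41/2] z:[21,24] -> miss, prune
      N23 x:[31,48] y:[11,16] z:[0,20] -> miss, prune
    N10 x:[11,24] y:[10,39/2] z:[-6,21] -> hit [11,39/2], descend [16, 17]
      N16 x:[11,24] y:[10,19] z:[-6,10] -> miss, prune
      N17 x:[12,22] y:[16,39/2] z:[16,21] -> hit [16,39/2] leaf, test {P9@t=16, P11@t=37/2}

Visited [0, 5, 12, 21, 9, 13, 24, 14, 20, 8, 19, 2, 22, 23, 10, 16, 17]. Tests: 17 box, 2 leaf. Nearest: P9.

== RESULT ==
9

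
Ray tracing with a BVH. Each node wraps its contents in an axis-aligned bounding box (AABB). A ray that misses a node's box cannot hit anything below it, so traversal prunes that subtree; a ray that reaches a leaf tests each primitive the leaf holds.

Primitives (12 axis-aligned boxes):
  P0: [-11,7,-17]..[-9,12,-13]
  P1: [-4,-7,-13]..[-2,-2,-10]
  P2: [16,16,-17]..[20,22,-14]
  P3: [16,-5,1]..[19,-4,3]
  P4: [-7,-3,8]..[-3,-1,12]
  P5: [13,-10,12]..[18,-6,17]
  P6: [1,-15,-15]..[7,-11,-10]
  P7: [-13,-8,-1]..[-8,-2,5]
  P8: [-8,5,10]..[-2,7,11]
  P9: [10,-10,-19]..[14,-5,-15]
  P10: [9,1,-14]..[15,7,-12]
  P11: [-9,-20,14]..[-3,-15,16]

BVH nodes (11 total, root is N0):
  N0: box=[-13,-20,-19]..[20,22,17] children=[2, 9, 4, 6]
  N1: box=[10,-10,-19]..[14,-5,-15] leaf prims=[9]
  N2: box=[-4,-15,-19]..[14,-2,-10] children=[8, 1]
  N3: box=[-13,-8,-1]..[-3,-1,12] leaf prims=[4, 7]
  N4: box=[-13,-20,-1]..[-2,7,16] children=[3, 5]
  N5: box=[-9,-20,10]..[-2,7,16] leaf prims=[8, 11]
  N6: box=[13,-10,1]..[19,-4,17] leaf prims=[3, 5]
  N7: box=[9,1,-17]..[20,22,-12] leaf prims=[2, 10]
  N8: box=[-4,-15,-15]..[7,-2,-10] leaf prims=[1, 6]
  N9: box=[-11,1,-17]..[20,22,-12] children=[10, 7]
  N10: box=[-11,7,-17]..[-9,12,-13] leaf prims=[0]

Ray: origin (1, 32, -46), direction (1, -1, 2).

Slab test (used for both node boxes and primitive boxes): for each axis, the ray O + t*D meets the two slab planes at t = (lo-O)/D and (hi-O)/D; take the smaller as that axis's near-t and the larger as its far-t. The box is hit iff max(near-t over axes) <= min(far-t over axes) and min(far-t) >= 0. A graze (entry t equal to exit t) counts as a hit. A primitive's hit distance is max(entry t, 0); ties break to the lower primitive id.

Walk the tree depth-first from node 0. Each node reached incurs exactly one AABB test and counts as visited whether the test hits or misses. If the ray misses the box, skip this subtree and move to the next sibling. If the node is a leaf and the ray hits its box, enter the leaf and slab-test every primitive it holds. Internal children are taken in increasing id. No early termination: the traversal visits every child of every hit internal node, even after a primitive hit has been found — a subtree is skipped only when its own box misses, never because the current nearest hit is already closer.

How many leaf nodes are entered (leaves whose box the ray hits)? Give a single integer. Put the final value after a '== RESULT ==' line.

Trace the traversal:
N0 x:[-14,19] y:[10,52] z:[27/2,63/2] -> hit [27/2,19], descend [2, 4, 6, 9]
  N2 x:[-5,13] y:[34,47] z:[27/2,18] -> miss, prune
  N4 x:[-14,-3] y:[25,52] z:[45/2,31] -> miss, prune
  N6 x:[12,18] y:[36,42] z:[47/2,63/2] -> miss, prune
  N9 x:[-12,19] y:[10,31] z:[29/2,17] -> hit [29/2,17], descend [7, 10]
    N7 x:[8,19] y:[10,31] z:[29/2,17] -> hit [29/2,17] leaf, test {P2@t=15, P10(miss)}
    N10 x:[-12,-10] y:[20,25] z:[29/2,33/2] -> miss, prune

Visited [0, 2, 4, 6, 9, 7, 10]. Tests: 7 box, 1 leaf. Nearest: P2.

== RESULT ==
1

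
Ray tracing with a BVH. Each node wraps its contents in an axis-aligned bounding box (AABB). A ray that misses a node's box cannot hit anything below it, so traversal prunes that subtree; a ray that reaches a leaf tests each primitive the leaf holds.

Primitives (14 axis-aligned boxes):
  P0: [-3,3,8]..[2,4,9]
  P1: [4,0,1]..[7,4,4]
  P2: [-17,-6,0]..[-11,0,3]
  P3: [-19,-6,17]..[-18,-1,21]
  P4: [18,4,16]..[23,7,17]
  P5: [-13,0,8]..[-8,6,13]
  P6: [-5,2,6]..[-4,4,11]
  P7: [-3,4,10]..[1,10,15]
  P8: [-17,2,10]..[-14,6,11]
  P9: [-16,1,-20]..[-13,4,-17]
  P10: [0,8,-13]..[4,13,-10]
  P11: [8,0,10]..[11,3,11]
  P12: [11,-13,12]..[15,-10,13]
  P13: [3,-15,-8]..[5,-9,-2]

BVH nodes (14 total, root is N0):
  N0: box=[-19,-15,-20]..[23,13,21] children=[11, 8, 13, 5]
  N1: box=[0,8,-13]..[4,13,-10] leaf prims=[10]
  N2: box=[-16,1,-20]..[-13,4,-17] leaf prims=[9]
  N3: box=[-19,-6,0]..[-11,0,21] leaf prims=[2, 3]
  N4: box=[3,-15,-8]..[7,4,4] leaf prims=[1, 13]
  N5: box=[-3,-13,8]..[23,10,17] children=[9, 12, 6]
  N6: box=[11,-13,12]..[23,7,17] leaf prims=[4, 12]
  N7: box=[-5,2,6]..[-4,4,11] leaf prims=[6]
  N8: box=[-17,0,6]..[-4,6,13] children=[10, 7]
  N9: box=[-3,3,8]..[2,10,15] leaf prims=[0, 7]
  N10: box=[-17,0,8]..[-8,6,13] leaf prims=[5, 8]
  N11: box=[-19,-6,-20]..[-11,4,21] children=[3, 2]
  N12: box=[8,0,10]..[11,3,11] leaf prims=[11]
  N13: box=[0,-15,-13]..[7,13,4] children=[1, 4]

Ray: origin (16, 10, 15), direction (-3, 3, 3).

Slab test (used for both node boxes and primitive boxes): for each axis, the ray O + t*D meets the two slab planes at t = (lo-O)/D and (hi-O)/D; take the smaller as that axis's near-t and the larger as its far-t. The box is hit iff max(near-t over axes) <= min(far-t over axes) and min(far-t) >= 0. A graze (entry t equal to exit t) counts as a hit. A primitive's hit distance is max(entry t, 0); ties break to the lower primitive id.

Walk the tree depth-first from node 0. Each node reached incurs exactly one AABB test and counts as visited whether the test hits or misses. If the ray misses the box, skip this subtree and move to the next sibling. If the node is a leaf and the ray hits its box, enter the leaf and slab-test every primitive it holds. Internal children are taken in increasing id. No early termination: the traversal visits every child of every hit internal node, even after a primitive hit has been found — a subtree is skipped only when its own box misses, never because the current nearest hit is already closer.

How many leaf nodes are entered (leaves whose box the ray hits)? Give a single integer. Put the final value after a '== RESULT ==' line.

Trace the traversal:
N0 x:[-7/3,35/3] y:[-25/3,1] z:[-35/3,2] -> hit [-7/3,1], descend [5, 8, 11, 13]
  N5 x:[-7/3,19/3] y:[-23/3,0] z:[-7/3,2/3] -> hit [-7/3,0], descend [6, 9, 12]
    N6 x:[-7/3,5/3] y:[-23/3,-1] z:[-1,2/3] -> miss, prune
    N9 x:[14/3,19/3] y:[-7/3,0] z:[-7/3,0] -> miss, prune
    N12 x:[5/3,8/3] y:[-10/3,-7/3] z:[-5/3,-4/3] -> miss, prune
  N8 x:[20/3,11] y:[-10/3,-4/3] z:[-3,-2/3] -> miss, prune
  N11 x:[9,35/3] y:[-16/3,-2] z:[-35/3,2] -> miss, prune
  N13 x:[3,16/3] y:[-25/3,1] z:[-28/3,-11/3] -> miss, prune

Summary -> nodes [0, 5, 6, 9, 12, 8, 11, 13]; box-tests=8; leaf-entries=0; first=miss

== RESULT ==
0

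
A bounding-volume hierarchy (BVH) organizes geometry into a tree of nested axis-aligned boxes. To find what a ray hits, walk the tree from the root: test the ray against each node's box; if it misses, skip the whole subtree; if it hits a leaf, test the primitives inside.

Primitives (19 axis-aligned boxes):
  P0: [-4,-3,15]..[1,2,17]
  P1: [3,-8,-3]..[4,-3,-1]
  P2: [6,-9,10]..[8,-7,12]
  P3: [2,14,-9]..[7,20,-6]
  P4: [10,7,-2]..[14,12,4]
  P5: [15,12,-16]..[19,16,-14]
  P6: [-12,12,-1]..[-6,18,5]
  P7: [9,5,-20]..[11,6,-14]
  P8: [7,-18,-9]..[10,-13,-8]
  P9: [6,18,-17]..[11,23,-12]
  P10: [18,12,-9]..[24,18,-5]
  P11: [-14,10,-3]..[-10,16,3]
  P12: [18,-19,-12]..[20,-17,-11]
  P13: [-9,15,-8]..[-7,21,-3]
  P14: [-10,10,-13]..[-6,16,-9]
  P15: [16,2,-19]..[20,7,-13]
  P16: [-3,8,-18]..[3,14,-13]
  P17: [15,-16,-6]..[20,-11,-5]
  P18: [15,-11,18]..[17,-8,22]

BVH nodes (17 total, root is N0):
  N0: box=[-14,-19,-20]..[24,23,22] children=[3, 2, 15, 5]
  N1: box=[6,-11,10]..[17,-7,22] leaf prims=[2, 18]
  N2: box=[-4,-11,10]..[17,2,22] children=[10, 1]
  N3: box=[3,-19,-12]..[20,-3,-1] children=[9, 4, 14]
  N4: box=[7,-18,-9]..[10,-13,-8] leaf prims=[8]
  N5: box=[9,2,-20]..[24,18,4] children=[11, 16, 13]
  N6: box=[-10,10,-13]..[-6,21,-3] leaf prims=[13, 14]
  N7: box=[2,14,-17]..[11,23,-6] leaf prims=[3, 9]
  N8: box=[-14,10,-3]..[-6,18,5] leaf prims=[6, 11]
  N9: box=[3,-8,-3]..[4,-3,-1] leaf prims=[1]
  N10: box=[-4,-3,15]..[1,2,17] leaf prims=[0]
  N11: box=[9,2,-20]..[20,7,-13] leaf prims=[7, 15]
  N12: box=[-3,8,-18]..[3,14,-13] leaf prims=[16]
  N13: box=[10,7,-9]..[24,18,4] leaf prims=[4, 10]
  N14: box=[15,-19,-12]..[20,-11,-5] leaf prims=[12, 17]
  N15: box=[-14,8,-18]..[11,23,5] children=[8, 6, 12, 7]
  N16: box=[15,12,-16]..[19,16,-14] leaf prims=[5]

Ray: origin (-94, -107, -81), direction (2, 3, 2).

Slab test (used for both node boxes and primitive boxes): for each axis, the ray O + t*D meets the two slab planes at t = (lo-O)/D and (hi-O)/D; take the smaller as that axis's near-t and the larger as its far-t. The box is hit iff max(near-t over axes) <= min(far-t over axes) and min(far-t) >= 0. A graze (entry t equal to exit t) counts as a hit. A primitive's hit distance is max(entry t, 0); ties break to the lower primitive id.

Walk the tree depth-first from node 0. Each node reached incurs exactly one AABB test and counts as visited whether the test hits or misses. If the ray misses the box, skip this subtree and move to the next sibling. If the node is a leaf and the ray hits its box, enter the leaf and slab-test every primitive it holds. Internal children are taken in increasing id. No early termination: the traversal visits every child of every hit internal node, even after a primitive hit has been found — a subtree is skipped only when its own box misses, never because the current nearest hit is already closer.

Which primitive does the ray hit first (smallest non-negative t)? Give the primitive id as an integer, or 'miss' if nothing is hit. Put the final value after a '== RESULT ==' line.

Traverse from the root:
N0 x:[40,59] y:[88/3,130/3] z:[61/2,103/2] -> hit [40,130/3], descend [2, 3, 5, 15]
  N2 x:[45,111/2] y:[32,109/3] z:[91/2,103/2] -> miss, prune
  N3 x:[97/2,57] y:[88/3,104/3] z:[69/2,40] -> miss, prune
  N5 x:[103/2,59] y:[109/3,125/3] z:[61/2,85/2] -> miss, prune
  N15 x:[40,105/2] y:[115/3,130/3] z:[63/2,43] -> hit [40,43], descend [6, 7, 8, 12]
    N6 x:[42,44] y:[39,128/3] z:[34,39] -> miss, prune
    N7 x:[48,105/2] y:[121/3,130/3] z:[32,75/2] -> miss, prune
    N8 x:[40,44] y:[39,125/3] z:[39,43] -> hit [40,125/3] leaf, test {P6@t=41, P11@t=40}
    N12 x:[91/2,97/2] y:[115/3,121/3] z:[63/2,34] -> miss, prune

Visited [0, 2, 3, 5, 15, 6, 7, 8, 12]. Tests: 9 box, 1 leaf. Nearest: P11.

== RESULT ==
11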